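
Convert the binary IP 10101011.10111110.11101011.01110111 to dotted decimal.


10101011 = 171
10111110 = 190
11101011 = 235
01110111 = 119
IP: 171.190.235.119


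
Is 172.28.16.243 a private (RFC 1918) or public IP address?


RFC 1918 private ranges:
  10.0.0.0/8 (10.0.0.0 - 10.255.255.255)
  172.16.0.0/12 (172.16.0.0 - 172.31.255.255)
  192.168.0.0/16 (192.168.0.0 - 192.168.255.255)
Private (in 172.16.0.0/12)


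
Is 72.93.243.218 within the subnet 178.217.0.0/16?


Subnet network: 178.217.0.0
Test IP AND mask: 72.93.0.0
No, 72.93.243.218 is not in 178.217.0.0/16


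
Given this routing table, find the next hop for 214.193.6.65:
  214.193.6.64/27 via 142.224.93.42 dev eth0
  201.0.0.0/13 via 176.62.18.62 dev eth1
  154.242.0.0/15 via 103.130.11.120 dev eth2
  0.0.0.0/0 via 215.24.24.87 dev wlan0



Longest prefix match for 214.193.6.65:
  /27 214.193.6.64: MATCH
  /13 201.0.0.0: no
  /15 154.242.0.0: no
  /0 0.0.0.0: MATCH
Selected: next-hop 142.224.93.42 via eth0 (matched /27)


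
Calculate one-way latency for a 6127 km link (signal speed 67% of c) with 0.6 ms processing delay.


Speed = 0.67 * 3e5 km/s = 201000 km/s
Propagation delay = 6127 / 201000 = 0.0305 s = 30.4826 ms
Processing delay = 0.6 ms
Total one-way latency = 31.0826 ms


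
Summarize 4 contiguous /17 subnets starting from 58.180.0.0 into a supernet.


Original prefix: /17
Number of subnets: 4 = 2^2
New prefix = 17 - 2 = 15
Supernet: 58.180.0.0/15


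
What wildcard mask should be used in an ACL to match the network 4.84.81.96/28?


Subnet mask: 255.255.255.240
Wildcard = 255.255.255.255 - subnet mask
255 - 255 = 0
255 - 255 = 0
255 - 255 = 0
255 - 240 = 15
Wildcard: 0.0.0.15


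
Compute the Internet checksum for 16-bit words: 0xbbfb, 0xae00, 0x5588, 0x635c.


Sum all words (with carry folding):
+ 0xbbfb = 0xbbfb
+ 0xae00 = 0x69fc
+ 0x5588 = 0xbf84
+ 0x635c = 0x22e1
One's complement: ~0x22e1
Checksum = 0xdd1e


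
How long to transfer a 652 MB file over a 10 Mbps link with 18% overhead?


Effective throughput = 10 * (1 - 18/100) = 8.2 Mbps
File size in Mb = 652 * 8 = 5216 Mb
Time = 5216 / 8.2
Time = 636.0976 seconds


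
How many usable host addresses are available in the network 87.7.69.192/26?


Host bits = 32 - 26 = 6
Total addresses = 2^6 = 64
Usable = total - 2 (network and broadcast)
Usable hosts: 62


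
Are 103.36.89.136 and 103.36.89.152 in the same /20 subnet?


Mask: 255.255.240.0
103.36.89.136 AND mask = 103.36.80.0
103.36.89.152 AND mask = 103.36.80.0
Yes, same subnet (103.36.80.0)


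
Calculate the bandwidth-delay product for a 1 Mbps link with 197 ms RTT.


BDP = bandwidth * RTT
= 1 Mbps * 197 ms
= 1 * 1e6 * 197 / 1000 bits
= 197000 bits
= 24625 bytes
= 24.0479 KB
BDP = 197000 bits (24625 bytes)


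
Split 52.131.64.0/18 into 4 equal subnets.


New prefix = 18 + 2 = 20
Each subnet has 4096 addresses
  52.131.64.0/20
  52.131.80.0/20
  52.131.96.0/20
  52.131.112.0/20
Subnets: 52.131.64.0/20, 52.131.80.0/20, 52.131.96.0/20, 52.131.112.0/20


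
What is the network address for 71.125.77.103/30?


IP:   01000111.01111101.01001101.01100111
Mask: 11111111.11111111.11111111.11111100
AND operation:
Net:  01000111.01111101.01001101.01100100
Network: 71.125.77.100/30


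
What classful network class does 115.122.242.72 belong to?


First octet: 115
Binary: 01110011
0xxxxxxx -> Class A (1-126)
Class A, default mask 255.0.0.0 (/8)


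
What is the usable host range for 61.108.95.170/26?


Network: 61.108.95.128
Broadcast: 61.108.95.191
First usable = network + 1
Last usable = broadcast - 1
Range: 61.108.95.129 to 61.108.95.190


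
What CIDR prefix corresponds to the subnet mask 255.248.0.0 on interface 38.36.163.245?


Binary: 11111111.11111000.00000000.00000000
Count leading 1s
Prefix: /13


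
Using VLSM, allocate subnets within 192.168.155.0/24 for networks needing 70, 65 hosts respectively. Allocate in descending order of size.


70 hosts -> /25 (126 usable): 192.168.155.0/25
65 hosts -> /25 (126 usable): 192.168.155.128/25
Allocation: 192.168.155.0/25 (70 hosts, 126 usable); 192.168.155.128/25 (65 hosts, 126 usable)


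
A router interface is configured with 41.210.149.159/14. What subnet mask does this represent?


/14 means 14 network bits, 18 host bits
Binary: 11111111111111000000000000000000
Mask: 255.252.0.0


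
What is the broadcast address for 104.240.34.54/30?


Network: 104.240.34.52/30
Host bits = 2
Set all host bits to 1:
Broadcast: 104.240.34.55


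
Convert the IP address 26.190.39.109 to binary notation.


26 = 00011010
190 = 10111110
39 = 00100111
109 = 01101101
Binary: 00011010.10111110.00100111.01101101


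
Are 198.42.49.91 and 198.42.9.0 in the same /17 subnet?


Mask: 255.255.128.0
198.42.49.91 AND mask = 198.42.0.0
198.42.9.0 AND mask = 198.42.0.0
Yes, same subnet (198.42.0.0)


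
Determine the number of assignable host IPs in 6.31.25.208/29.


Host bits = 32 - 29 = 3
Total addresses = 2^3 = 8
Usable = total - 2 (network and broadcast)
Usable hosts: 6


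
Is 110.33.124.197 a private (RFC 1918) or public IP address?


RFC 1918 private ranges:
  10.0.0.0/8 (10.0.0.0 - 10.255.255.255)
  172.16.0.0/12 (172.16.0.0 - 172.31.255.255)
  192.168.0.0/16 (192.168.0.0 - 192.168.255.255)
Public (not in any RFC 1918 range)


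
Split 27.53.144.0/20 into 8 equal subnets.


New prefix = 20 + 3 = 23
Each subnet has 512 addresses
  27.53.144.0/23
  27.53.146.0/23
  27.53.148.0/23
  27.53.150.0/23
  27.53.152.0/23
  27.53.154.0/23
  27.53.156.0/23
  27.53.158.0/23
Subnets: 27.53.144.0/23, 27.53.146.0/23, 27.53.148.0/23, 27.53.150.0/23, 27.53.152.0/23, 27.53.154.0/23, 27.53.156.0/23, 27.53.158.0/23


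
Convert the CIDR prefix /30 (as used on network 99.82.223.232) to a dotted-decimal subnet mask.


/30 means 30 network bits, 2 host bits
Binary: 11111111111111111111111111111100
Mask: 255.255.255.252


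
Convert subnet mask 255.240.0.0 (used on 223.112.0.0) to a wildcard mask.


Subnet mask: 255.240.0.0
Wildcard = 255.255.255.255 - subnet mask
255 - 255 = 0
255 - 240 = 15
255 - 0 = 255
255 - 0 = 255
Wildcard: 0.15.255.255


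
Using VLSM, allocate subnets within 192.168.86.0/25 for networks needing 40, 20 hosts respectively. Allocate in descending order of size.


40 hosts -> /26 (62 usable): 192.168.86.0/26
20 hosts -> /27 (30 usable): 192.168.86.64/27
Allocation: 192.168.86.0/26 (40 hosts, 62 usable); 192.168.86.64/27 (20 hosts, 30 usable)


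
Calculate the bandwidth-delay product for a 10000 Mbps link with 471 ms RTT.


BDP = bandwidth * RTT
= 10000 Mbps * 471 ms
= 10000 * 1e6 * 471 / 1000 bits
= 4710000000 bits
= 588750000 bytes
= 574951.1719 KB
BDP = 4710000000 bits (588750000 bytes)


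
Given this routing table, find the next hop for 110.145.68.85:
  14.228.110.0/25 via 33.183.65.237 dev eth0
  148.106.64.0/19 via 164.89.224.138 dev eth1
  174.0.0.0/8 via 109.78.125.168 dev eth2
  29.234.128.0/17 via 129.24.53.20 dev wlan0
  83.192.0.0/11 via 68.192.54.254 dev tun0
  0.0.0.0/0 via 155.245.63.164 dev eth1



Longest prefix match for 110.145.68.85:
  /25 14.228.110.0: no
  /19 148.106.64.0: no
  /8 174.0.0.0: no
  /17 29.234.128.0: no
  /11 83.192.0.0: no
  /0 0.0.0.0: MATCH
Selected: next-hop 155.245.63.164 via eth1 (matched /0)


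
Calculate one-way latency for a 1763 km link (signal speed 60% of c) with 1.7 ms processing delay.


Speed = 0.6 * 3e5 km/s = 180000 km/s
Propagation delay = 1763 / 180000 = 0.0098 s = 9.7944 ms
Processing delay = 1.7 ms
Total one-way latency = 11.4944 ms


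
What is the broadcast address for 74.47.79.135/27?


Network: 74.47.79.128/27
Host bits = 5
Set all host bits to 1:
Broadcast: 74.47.79.159


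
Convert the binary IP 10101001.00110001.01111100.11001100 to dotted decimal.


10101001 = 169
00110001 = 49
01111100 = 124
11001100 = 204
IP: 169.49.124.204


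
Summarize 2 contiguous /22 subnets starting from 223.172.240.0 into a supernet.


Original prefix: /22
Number of subnets: 2 = 2^1
New prefix = 22 - 1 = 21
Supernet: 223.172.240.0/21


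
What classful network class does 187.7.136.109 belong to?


First octet: 187
Binary: 10111011
10xxxxxx -> Class B (128-191)
Class B, default mask 255.255.0.0 (/16)


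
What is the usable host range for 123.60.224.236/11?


Network: 123.32.0.0
Broadcast: 123.63.255.255
First usable = network + 1
Last usable = broadcast - 1
Range: 123.32.0.1 to 123.63.255.254


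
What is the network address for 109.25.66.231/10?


IP:   01101101.00011001.01000010.11100111
Mask: 11111111.11000000.00000000.00000000
AND operation:
Net:  01101101.00000000.00000000.00000000
Network: 109.0.0.0/10


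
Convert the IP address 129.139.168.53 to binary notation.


129 = 10000001
139 = 10001011
168 = 10101000
53 = 00110101
Binary: 10000001.10001011.10101000.00110101


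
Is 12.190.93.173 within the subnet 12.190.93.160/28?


Subnet network: 12.190.93.160
Test IP AND mask: 12.190.93.160
Yes, 12.190.93.173 is in 12.190.93.160/28


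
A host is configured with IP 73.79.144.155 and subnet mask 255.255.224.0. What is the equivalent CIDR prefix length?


Binary: 11111111.11111111.11100000.00000000
Count leading 1s
Prefix: /19


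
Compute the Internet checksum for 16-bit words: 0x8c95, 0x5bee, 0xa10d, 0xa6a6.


Sum all words (with carry folding):
+ 0x8c95 = 0x8c95
+ 0x5bee = 0xe883
+ 0xa10d = 0x8991
+ 0xa6a6 = 0x3038
One's complement: ~0x3038
Checksum = 0xcfc7


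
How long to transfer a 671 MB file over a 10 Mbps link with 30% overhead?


Effective throughput = 10 * (1 - 30/100) = 7 Mbps
File size in Mb = 671 * 8 = 5368 Mb
Time = 5368 / 7
Time = 766.8571 seconds


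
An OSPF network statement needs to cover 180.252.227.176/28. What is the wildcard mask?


Subnet mask: 255.255.255.240
Wildcard = 255.255.255.255 - subnet mask
255 - 255 = 0
255 - 255 = 0
255 - 255 = 0
255 - 240 = 15
Wildcard: 0.0.0.15


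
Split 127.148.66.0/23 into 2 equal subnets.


New prefix = 23 + 1 = 24
Each subnet has 256 addresses
  127.148.66.0/24
  127.148.67.0/24
Subnets: 127.148.66.0/24, 127.148.67.0/24


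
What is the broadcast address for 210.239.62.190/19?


Network: 210.239.32.0/19
Host bits = 13
Set all host bits to 1:
Broadcast: 210.239.63.255


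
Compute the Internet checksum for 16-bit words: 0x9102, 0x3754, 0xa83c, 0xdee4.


Sum all words (with carry folding):
+ 0x9102 = 0x9102
+ 0x3754 = 0xc856
+ 0xa83c = 0x7093
+ 0xdee4 = 0x4f78
One's complement: ~0x4f78
Checksum = 0xb087


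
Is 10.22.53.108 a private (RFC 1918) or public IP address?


RFC 1918 private ranges:
  10.0.0.0/8 (10.0.0.0 - 10.255.255.255)
  172.16.0.0/12 (172.16.0.0 - 172.31.255.255)
  192.168.0.0/16 (192.168.0.0 - 192.168.255.255)
Private (in 10.0.0.0/8)


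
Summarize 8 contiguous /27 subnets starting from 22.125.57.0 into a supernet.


Original prefix: /27
Number of subnets: 8 = 2^3
New prefix = 27 - 3 = 24
Supernet: 22.125.57.0/24


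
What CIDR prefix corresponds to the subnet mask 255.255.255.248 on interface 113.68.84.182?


Binary: 11111111.11111111.11111111.11111000
Count leading 1s
Prefix: /29


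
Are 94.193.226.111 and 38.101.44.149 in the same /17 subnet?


Mask: 255.255.128.0
94.193.226.111 AND mask = 94.193.128.0
38.101.44.149 AND mask = 38.101.0.0
No, different subnets (94.193.128.0 vs 38.101.0.0)


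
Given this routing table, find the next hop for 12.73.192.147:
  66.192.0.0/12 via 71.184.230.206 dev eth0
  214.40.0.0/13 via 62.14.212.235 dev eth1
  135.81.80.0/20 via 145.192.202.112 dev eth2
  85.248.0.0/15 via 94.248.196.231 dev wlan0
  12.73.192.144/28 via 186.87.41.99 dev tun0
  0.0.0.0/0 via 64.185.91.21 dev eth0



Longest prefix match for 12.73.192.147:
  /12 66.192.0.0: no
  /13 214.40.0.0: no
  /20 135.81.80.0: no
  /15 85.248.0.0: no
  /28 12.73.192.144: MATCH
  /0 0.0.0.0: MATCH
Selected: next-hop 186.87.41.99 via tun0 (matched /28)


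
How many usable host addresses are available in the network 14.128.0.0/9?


Host bits = 32 - 9 = 23
Total addresses = 2^23 = 8388608
Usable = total - 2 (network and broadcast)
Usable hosts: 8388606


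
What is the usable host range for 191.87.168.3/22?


Network: 191.87.168.0
Broadcast: 191.87.171.255
First usable = network + 1
Last usable = broadcast - 1
Range: 191.87.168.1 to 191.87.171.254


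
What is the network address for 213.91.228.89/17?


IP:   11010101.01011011.11100100.01011001
Mask: 11111111.11111111.10000000.00000000
AND operation:
Net:  11010101.01011011.10000000.00000000
Network: 213.91.128.0/17


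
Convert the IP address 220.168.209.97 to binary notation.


220 = 11011100
168 = 10101000
209 = 11010001
97 = 01100001
Binary: 11011100.10101000.11010001.01100001


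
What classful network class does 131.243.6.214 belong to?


First octet: 131
Binary: 10000011
10xxxxxx -> Class B (128-191)
Class B, default mask 255.255.0.0 (/16)


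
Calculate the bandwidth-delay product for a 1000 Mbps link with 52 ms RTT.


BDP = bandwidth * RTT
= 1000 Mbps * 52 ms
= 1000 * 1e6 * 52 / 1000 bits
= 52000000 bits
= 6500000 bytes
= 6347.6562 KB
BDP = 52000000 bits (6500000 bytes)


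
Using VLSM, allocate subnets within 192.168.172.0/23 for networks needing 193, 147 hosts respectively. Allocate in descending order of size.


193 hosts -> /24 (254 usable): 192.168.172.0/24
147 hosts -> /24 (254 usable): 192.168.173.0/24
Allocation: 192.168.172.0/24 (193 hosts, 254 usable); 192.168.173.0/24 (147 hosts, 254 usable)


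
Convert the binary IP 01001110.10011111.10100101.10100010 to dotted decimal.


01001110 = 78
10011111 = 159
10100101 = 165
10100010 = 162
IP: 78.159.165.162


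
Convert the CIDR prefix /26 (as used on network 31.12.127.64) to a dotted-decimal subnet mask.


/26 means 26 network bits, 6 host bits
Binary: 11111111111111111111111111000000
Mask: 255.255.255.192


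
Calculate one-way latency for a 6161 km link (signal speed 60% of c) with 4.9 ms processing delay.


Speed = 0.6 * 3e5 km/s = 180000 km/s
Propagation delay = 6161 / 180000 = 0.0342 s = 34.2278 ms
Processing delay = 4.9 ms
Total one-way latency = 39.1278 ms


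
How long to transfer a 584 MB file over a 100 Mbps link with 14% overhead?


Effective throughput = 100 * (1 - 14/100) = 86 Mbps
File size in Mb = 584 * 8 = 4672 Mb
Time = 4672 / 86
Time = 54.3256 seconds


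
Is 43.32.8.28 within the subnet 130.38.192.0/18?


Subnet network: 130.38.192.0
Test IP AND mask: 43.32.0.0
No, 43.32.8.28 is not in 130.38.192.0/18


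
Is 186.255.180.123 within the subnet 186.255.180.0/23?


Subnet network: 186.255.180.0
Test IP AND mask: 186.255.180.0
Yes, 186.255.180.123 is in 186.255.180.0/23


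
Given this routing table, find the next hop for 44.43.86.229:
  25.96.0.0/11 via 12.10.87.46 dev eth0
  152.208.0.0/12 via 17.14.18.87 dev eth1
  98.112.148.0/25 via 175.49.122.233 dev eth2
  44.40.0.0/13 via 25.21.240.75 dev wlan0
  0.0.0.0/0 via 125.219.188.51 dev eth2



Longest prefix match for 44.43.86.229:
  /11 25.96.0.0: no
  /12 152.208.0.0: no
  /25 98.112.148.0: no
  /13 44.40.0.0: MATCH
  /0 0.0.0.0: MATCH
Selected: next-hop 25.21.240.75 via wlan0 (matched /13)


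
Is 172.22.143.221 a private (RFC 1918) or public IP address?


RFC 1918 private ranges:
  10.0.0.0/8 (10.0.0.0 - 10.255.255.255)
  172.16.0.0/12 (172.16.0.0 - 172.31.255.255)
  192.168.0.0/16 (192.168.0.0 - 192.168.255.255)
Private (in 172.16.0.0/12)


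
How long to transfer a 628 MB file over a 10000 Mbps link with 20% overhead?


Effective throughput = 10000 * (1 - 20/100) = 8000 Mbps
File size in Mb = 628 * 8 = 5024 Mb
Time = 5024 / 8000
Time = 0.628 seconds


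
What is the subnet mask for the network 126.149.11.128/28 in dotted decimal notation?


/28 means 28 network bits, 4 host bits
Binary: 11111111111111111111111111110000
Mask: 255.255.255.240


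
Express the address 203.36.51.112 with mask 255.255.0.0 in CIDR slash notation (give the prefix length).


Binary: 11111111.11111111.00000000.00000000
Count leading 1s
Prefix: /16


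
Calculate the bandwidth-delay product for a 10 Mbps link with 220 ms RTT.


BDP = bandwidth * RTT
= 10 Mbps * 220 ms
= 10 * 1e6 * 220 / 1000 bits
= 2200000 bits
= 275000 bytes
= 268.5547 KB
BDP = 2200000 bits (275000 bytes)


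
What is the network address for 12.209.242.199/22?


IP:   00001100.11010001.11110010.11000111
Mask: 11111111.11111111.11111100.00000000
AND operation:
Net:  00001100.11010001.11110000.00000000
Network: 12.209.240.0/22


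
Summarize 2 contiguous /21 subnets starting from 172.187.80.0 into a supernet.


Original prefix: /21
Number of subnets: 2 = 2^1
New prefix = 21 - 1 = 20
Supernet: 172.187.80.0/20


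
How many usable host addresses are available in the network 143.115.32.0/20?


Host bits = 32 - 20 = 12
Total addresses = 2^12 = 4096
Usable = total - 2 (network and broadcast)
Usable hosts: 4094


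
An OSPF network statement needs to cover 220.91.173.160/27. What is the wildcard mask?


Subnet mask: 255.255.255.224
Wildcard = 255.255.255.255 - subnet mask
255 - 255 = 0
255 - 255 = 0
255 - 255 = 0
255 - 224 = 31
Wildcard: 0.0.0.31


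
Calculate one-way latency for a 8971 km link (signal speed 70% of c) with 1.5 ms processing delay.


Speed = 0.7 * 3e5 km/s = 210000 km/s
Propagation delay = 8971 / 210000 = 0.0427 s = 42.719 ms
Processing delay = 1.5 ms
Total one-way latency = 44.219 ms


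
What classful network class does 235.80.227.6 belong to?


First octet: 235
Binary: 11101011
1110xxxx -> Class D (224-239)
Class D (multicast), default mask N/A


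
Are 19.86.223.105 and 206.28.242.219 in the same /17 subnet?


Mask: 255.255.128.0
19.86.223.105 AND mask = 19.86.128.0
206.28.242.219 AND mask = 206.28.128.0
No, different subnets (19.86.128.0 vs 206.28.128.0)


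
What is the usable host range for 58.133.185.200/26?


Network: 58.133.185.192
Broadcast: 58.133.185.255
First usable = network + 1
Last usable = broadcast - 1
Range: 58.133.185.193 to 58.133.185.254


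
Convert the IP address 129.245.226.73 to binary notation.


129 = 10000001
245 = 11110101
226 = 11100010
73 = 01001001
Binary: 10000001.11110101.11100010.01001001


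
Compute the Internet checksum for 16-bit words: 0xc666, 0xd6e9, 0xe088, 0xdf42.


Sum all words (with carry folding):
+ 0xc666 = 0xc666
+ 0xd6e9 = 0x9d50
+ 0xe088 = 0x7dd9
+ 0xdf42 = 0x5d1c
One's complement: ~0x5d1c
Checksum = 0xa2e3


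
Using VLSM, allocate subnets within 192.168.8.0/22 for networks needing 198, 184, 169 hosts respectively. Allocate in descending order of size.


198 hosts -> /24 (254 usable): 192.168.8.0/24
184 hosts -> /24 (254 usable): 192.168.9.0/24
169 hosts -> /24 (254 usable): 192.168.10.0/24
Allocation: 192.168.8.0/24 (198 hosts, 254 usable); 192.168.9.0/24 (184 hosts, 254 usable); 192.168.10.0/24 (169 hosts, 254 usable)


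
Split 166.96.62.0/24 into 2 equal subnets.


New prefix = 24 + 1 = 25
Each subnet has 128 addresses
  166.96.62.0/25
  166.96.62.128/25
Subnets: 166.96.62.0/25, 166.96.62.128/25


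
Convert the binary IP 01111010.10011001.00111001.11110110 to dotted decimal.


01111010 = 122
10011001 = 153
00111001 = 57
11110110 = 246
IP: 122.153.57.246


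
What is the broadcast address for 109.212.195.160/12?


Network: 109.208.0.0/12
Host bits = 20
Set all host bits to 1:
Broadcast: 109.223.255.255


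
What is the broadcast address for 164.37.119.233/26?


Network: 164.37.119.192/26
Host bits = 6
Set all host bits to 1:
Broadcast: 164.37.119.255


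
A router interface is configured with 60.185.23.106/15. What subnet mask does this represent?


/15 means 15 network bits, 17 host bits
Binary: 11111111111111100000000000000000
Mask: 255.254.0.0


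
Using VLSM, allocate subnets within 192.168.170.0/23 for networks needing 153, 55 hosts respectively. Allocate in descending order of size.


153 hosts -> /24 (254 usable): 192.168.170.0/24
55 hosts -> /26 (62 usable): 192.168.171.0/26
Allocation: 192.168.170.0/24 (153 hosts, 254 usable); 192.168.171.0/26 (55 hosts, 62 usable)


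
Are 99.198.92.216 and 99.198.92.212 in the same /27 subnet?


Mask: 255.255.255.224
99.198.92.216 AND mask = 99.198.92.192
99.198.92.212 AND mask = 99.198.92.192
Yes, same subnet (99.198.92.192)


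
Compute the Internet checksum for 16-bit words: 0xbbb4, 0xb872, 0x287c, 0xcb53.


Sum all words (with carry folding):
+ 0xbbb4 = 0xbbb4
+ 0xb872 = 0x7427
+ 0x287c = 0x9ca3
+ 0xcb53 = 0x67f7
One's complement: ~0x67f7
Checksum = 0x9808


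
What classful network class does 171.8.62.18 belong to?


First octet: 171
Binary: 10101011
10xxxxxx -> Class B (128-191)
Class B, default mask 255.255.0.0 (/16)


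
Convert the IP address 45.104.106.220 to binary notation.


45 = 00101101
104 = 01101000
106 = 01101010
220 = 11011100
Binary: 00101101.01101000.01101010.11011100


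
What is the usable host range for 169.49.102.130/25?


Network: 169.49.102.128
Broadcast: 169.49.102.255
First usable = network + 1
Last usable = broadcast - 1
Range: 169.49.102.129 to 169.49.102.254


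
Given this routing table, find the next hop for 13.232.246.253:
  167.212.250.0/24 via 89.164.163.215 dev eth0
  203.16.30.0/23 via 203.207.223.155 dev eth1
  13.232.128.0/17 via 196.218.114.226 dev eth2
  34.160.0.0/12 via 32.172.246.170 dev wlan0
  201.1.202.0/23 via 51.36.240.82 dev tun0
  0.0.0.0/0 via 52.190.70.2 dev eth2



Longest prefix match for 13.232.246.253:
  /24 167.212.250.0: no
  /23 203.16.30.0: no
  /17 13.232.128.0: MATCH
  /12 34.160.0.0: no
  /23 201.1.202.0: no
  /0 0.0.0.0: MATCH
Selected: next-hop 196.218.114.226 via eth2 (matched /17)


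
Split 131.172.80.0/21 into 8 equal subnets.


New prefix = 21 + 3 = 24
Each subnet has 256 addresses
  131.172.80.0/24
  131.172.81.0/24
  131.172.82.0/24
  131.172.83.0/24
  131.172.84.0/24
  131.172.85.0/24
  131.172.86.0/24
  131.172.87.0/24
Subnets: 131.172.80.0/24, 131.172.81.0/24, 131.172.82.0/24, 131.172.83.0/24, 131.172.84.0/24, 131.172.85.0/24, 131.172.86.0/24, 131.172.87.0/24


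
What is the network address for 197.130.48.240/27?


IP:   11000101.10000010.00110000.11110000
Mask: 11111111.11111111.11111111.11100000
AND operation:
Net:  11000101.10000010.00110000.11100000
Network: 197.130.48.224/27


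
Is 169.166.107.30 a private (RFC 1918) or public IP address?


RFC 1918 private ranges:
  10.0.0.0/8 (10.0.0.0 - 10.255.255.255)
  172.16.0.0/12 (172.16.0.0 - 172.31.255.255)
  192.168.0.0/16 (192.168.0.0 - 192.168.255.255)
Public (not in any RFC 1918 range)


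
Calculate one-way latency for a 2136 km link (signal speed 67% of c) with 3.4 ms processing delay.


Speed = 0.67 * 3e5 km/s = 201000 km/s
Propagation delay = 2136 / 201000 = 0.0106 s = 10.6269 ms
Processing delay = 3.4 ms
Total one-way latency = 14.0269 ms


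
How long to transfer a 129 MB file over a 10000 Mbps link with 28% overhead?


Effective throughput = 10000 * (1 - 28/100) = 7200 Mbps
File size in Mb = 129 * 8 = 1032 Mb
Time = 1032 / 7200
Time = 0.1433 seconds


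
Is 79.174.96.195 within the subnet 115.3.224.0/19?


Subnet network: 115.3.224.0
Test IP AND mask: 79.174.96.0
No, 79.174.96.195 is not in 115.3.224.0/19


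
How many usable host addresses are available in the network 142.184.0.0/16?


Host bits = 32 - 16 = 16
Total addresses = 2^16 = 65536
Usable = total - 2 (network and broadcast)
Usable hosts: 65534


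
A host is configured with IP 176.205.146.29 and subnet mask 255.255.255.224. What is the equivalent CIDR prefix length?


Binary: 11111111.11111111.11111111.11100000
Count leading 1s
Prefix: /27


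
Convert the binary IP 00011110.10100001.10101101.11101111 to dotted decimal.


00011110 = 30
10100001 = 161
10101101 = 173
11101111 = 239
IP: 30.161.173.239


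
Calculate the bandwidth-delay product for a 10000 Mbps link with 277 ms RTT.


BDP = bandwidth * RTT
= 10000 Mbps * 277 ms
= 10000 * 1e6 * 277 / 1000 bits
= 2770000000 bits
= 346250000 bytes
= 338134.7656 KB
BDP = 2770000000 bits (346250000 bytes)


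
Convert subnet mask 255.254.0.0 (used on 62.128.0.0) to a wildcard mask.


Subnet mask: 255.254.0.0
Wildcard = 255.255.255.255 - subnet mask
255 - 255 = 0
255 - 254 = 1
255 - 0 = 255
255 - 0 = 255
Wildcard: 0.1.255.255


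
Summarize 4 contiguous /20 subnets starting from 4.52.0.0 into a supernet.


Original prefix: /20
Number of subnets: 4 = 2^2
New prefix = 20 - 2 = 18
Supernet: 4.52.0.0/18


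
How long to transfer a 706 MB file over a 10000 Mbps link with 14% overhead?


Effective throughput = 10000 * (1 - 14/100) = 8600 Mbps
File size in Mb = 706 * 8 = 5648 Mb
Time = 5648 / 8600
Time = 0.6567 seconds


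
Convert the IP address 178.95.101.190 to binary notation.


178 = 10110010
95 = 01011111
101 = 01100101
190 = 10111110
Binary: 10110010.01011111.01100101.10111110


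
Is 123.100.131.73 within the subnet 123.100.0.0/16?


Subnet network: 123.100.0.0
Test IP AND mask: 123.100.0.0
Yes, 123.100.131.73 is in 123.100.0.0/16


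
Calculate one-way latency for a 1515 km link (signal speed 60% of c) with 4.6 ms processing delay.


Speed = 0.6 * 3e5 km/s = 180000 km/s
Propagation delay = 1515 / 180000 = 0.0084 s = 8.4167 ms
Processing delay = 4.6 ms
Total one-way latency = 13.0167 ms


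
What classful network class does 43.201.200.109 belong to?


First octet: 43
Binary: 00101011
0xxxxxxx -> Class A (1-126)
Class A, default mask 255.0.0.0 (/8)


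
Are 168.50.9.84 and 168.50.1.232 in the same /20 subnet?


Mask: 255.255.240.0
168.50.9.84 AND mask = 168.50.0.0
168.50.1.232 AND mask = 168.50.0.0
Yes, same subnet (168.50.0.0)


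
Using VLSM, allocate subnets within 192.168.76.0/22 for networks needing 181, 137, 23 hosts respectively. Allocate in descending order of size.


181 hosts -> /24 (254 usable): 192.168.76.0/24
137 hosts -> /24 (254 usable): 192.168.77.0/24
23 hosts -> /27 (30 usable): 192.168.78.0/27
Allocation: 192.168.76.0/24 (181 hosts, 254 usable); 192.168.77.0/24 (137 hosts, 254 usable); 192.168.78.0/27 (23 hosts, 30 usable)


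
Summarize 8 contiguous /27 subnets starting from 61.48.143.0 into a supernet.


Original prefix: /27
Number of subnets: 8 = 2^3
New prefix = 27 - 3 = 24
Supernet: 61.48.143.0/24


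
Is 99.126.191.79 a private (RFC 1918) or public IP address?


RFC 1918 private ranges:
  10.0.0.0/8 (10.0.0.0 - 10.255.255.255)
  172.16.0.0/12 (172.16.0.0 - 172.31.255.255)
  192.168.0.0/16 (192.168.0.0 - 192.168.255.255)
Public (not in any RFC 1918 range)


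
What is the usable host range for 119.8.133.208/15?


Network: 119.8.0.0
Broadcast: 119.9.255.255
First usable = network + 1
Last usable = broadcast - 1
Range: 119.8.0.1 to 119.9.255.254


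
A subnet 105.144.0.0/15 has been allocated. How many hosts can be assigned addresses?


Host bits = 32 - 15 = 17
Total addresses = 2^17 = 131072
Usable = total - 2 (network and broadcast)
Usable hosts: 131070


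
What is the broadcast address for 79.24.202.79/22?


Network: 79.24.200.0/22
Host bits = 10
Set all host bits to 1:
Broadcast: 79.24.203.255


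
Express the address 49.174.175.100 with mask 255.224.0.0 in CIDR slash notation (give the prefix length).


Binary: 11111111.11100000.00000000.00000000
Count leading 1s
Prefix: /11


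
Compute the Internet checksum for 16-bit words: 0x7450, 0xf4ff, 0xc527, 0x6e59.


Sum all words (with carry folding):
+ 0x7450 = 0x7450
+ 0xf4ff = 0x6950
+ 0xc527 = 0x2e78
+ 0x6e59 = 0x9cd1
One's complement: ~0x9cd1
Checksum = 0x632e


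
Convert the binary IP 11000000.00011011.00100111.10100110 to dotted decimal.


11000000 = 192
00011011 = 27
00100111 = 39
10100110 = 166
IP: 192.27.39.166


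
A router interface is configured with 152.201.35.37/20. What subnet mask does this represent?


/20 means 20 network bits, 12 host bits
Binary: 11111111111111111111000000000000
Mask: 255.255.240.0


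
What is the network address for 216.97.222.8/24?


IP:   11011000.01100001.11011110.00001000
Mask: 11111111.11111111.11111111.00000000
AND operation:
Net:  11011000.01100001.11011110.00000000
Network: 216.97.222.0/24


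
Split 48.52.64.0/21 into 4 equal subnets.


New prefix = 21 + 2 = 23
Each subnet has 512 addresses
  48.52.64.0/23
  48.52.66.0/23
  48.52.68.0/23
  48.52.70.0/23
Subnets: 48.52.64.0/23, 48.52.66.0/23, 48.52.68.0/23, 48.52.70.0/23


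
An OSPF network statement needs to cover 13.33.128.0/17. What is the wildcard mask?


Subnet mask: 255.255.128.0
Wildcard = 255.255.255.255 - subnet mask
255 - 255 = 0
255 - 255 = 0
255 - 128 = 127
255 - 0 = 255
Wildcard: 0.0.127.255


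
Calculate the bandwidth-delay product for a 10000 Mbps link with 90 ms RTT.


BDP = bandwidth * RTT
= 10000 Mbps * 90 ms
= 10000 * 1e6 * 90 / 1000 bits
= 900000000 bits
= 112500000 bytes
= 109863.2812 KB
BDP = 900000000 bits (112500000 bytes)


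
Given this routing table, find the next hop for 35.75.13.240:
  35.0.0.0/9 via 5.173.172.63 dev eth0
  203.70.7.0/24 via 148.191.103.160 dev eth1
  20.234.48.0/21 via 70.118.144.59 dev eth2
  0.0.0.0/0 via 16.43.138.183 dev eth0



Longest prefix match for 35.75.13.240:
  /9 35.0.0.0: MATCH
  /24 203.70.7.0: no
  /21 20.234.48.0: no
  /0 0.0.0.0: MATCH
Selected: next-hop 5.173.172.63 via eth0 (matched /9)


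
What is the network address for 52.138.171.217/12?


IP:   00110100.10001010.10101011.11011001
Mask: 11111111.11110000.00000000.00000000
AND operation:
Net:  00110100.10000000.00000000.00000000
Network: 52.128.0.0/12


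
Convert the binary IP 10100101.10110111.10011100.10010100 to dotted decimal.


10100101 = 165
10110111 = 183
10011100 = 156
10010100 = 148
IP: 165.183.156.148


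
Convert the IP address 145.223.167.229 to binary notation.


145 = 10010001
223 = 11011111
167 = 10100111
229 = 11100101
Binary: 10010001.11011111.10100111.11100101


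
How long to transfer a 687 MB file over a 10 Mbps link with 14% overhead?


Effective throughput = 10 * (1 - 14/100) = 8.6 Mbps
File size in Mb = 687 * 8 = 5496 Mb
Time = 5496 / 8.6
Time = 639.0698 seconds


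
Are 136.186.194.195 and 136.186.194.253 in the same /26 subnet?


Mask: 255.255.255.192
136.186.194.195 AND mask = 136.186.194.192
136.186.194.253 AND mask = 136.186.194.192
Yes, same subnet (136.186.194.192)


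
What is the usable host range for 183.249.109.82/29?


Network: 183.249.109.80
Broadcast: 183.249.109.87
First usable = network + 1
Last usable = broadcast - 1
Range: 183.249.109.81 to 183.249.109.86


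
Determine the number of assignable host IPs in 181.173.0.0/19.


Host bits = 32 - 19 = 13
Total addresses = 2^13 = 8192
Usable = total - 2 (network and broadcast)
Usable hosts: 8190


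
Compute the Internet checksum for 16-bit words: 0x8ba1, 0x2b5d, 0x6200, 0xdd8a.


Sum all words (with carry folding):
+ 0x8ba1 = 0x8ba1
+ 0x2b5d = 0xb6fe
+ 0x6200 = 0x18ff
+ 0xdd8a = 0xf689
One's complement: ~0xf689
Checksum = 0x0976


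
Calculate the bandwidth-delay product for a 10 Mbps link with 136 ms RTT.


BDP = bandwidth * RTT
= 10 Mbps * 136 ms
= 10 * 1e6 * 136 / 1000 bits
= 1360000 bits
= 170000 bytes
= 166.0156 KB
BDP = 1360000 bits (170000 bytes)


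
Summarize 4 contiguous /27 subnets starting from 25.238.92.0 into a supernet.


Original prefix: /27
Number of subnets: 4 = 2^2
New prefix = 27 - 2 = 25
Supernet: 25.238.92.0/25


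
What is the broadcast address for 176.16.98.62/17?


Network: 176.16.0.0/17
Host bits = 15
Set all host bits to 1:
Broadcast: 176.16.127.255


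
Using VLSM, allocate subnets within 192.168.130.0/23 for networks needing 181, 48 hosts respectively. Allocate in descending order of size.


181 hosts -> /24 (254 usable): 192.168.130.0/24
48 hosts -> /26 (62 usable): 192.168.131.0/26
Allocation: 192.168.130.0/24 (181 hosts, 254 usable); 192.168.131.0/26 (48 hosts, 62 usable)


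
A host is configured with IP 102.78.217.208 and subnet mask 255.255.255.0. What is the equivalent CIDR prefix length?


Binary: 11111111.11111111.11111111.00000000
Count leading 1s
Prefix: /24


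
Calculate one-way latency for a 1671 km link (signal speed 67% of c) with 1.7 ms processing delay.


Speed = 0.67 * 3e5 km/s = 201000 km/s
Propagation delay = 1671 / 201000 = 0.0083 s = 8.3134 ms
Processing delay = 1.7 ms
Total one-way latency = 10.0134 ms


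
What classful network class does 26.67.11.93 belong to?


First octet: 26
Binary: 00011010
0xxxxxxx -> Class A (1-126)
Class A, default mask 255.0.0.0 (/8)


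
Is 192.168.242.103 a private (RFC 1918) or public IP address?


RFC 1918 private ranges:
  10.0.0.0/8 (10.0.0.0 - 10.255.255.255)
  172.16.0.0/12 (172.16.0.0 - 172.31.255.255)
  192.168.0.0/16 (192.168.0.0 - 192.168.255.255)
Private (in 192.168.0.0/16)


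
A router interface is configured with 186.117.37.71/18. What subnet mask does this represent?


/18 means 18 network bits, 14 host bits
Binary: 11111111111111111100000000000000
Mask: 255.255.192.0


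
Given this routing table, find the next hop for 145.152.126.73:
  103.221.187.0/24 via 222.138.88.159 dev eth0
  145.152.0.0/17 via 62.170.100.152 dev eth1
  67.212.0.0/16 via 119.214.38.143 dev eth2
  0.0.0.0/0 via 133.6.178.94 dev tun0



Longest prefix match for 145.152.126.73:
  /24 103.221.187.0: no
  /17 145.152.0.0: MATCH
  /16 67.212.0.0: no
  /0 0.0.0.0: MATCH
Selected: next-hop 62.170.100.152 via eth1 (matched /17)


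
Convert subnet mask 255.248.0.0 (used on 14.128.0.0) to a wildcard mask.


Subnet mask: 255.248.0.0
Wildcard = 255.255.255.255 - subnet mask
255 - 255 = 0
255 - 248 = 7
255 - 0 = 255
255 - 0 = 255
Wildcard: 0.7.255.255


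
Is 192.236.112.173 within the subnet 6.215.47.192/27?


Subnet network: 6.215.47.192
Test IP AND mask: 192.236.112.160
No, 192.236.112.173 is not in 6.215.47.192/27


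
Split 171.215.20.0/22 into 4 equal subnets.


New prefix = 22 + 2 = 24
Each subnet has 256 addresses
  171.215.20.0/24
  171.215.21.0/24
  171.215.22.0/24
  171.215.23.0/24
Subnets: 171.215.20.0/24, 171.215.21.0/24, 171.215.22.0/24, 171.215.23.0/24


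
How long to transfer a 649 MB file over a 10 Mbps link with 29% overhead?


Effective throughput = 10 * (1 - 29/100) = 7.1 Mbps
File size in Mb = 649 * 8 = 5192 Mb
Time = 5192 / 7.1
Time = 731.2676 seconds


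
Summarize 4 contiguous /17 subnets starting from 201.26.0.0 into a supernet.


Original prefix: /17
Number of subnets: 4 = 2^2
New prefix = 17 - 2 = 15
Supernet: 201.26.0.0/15


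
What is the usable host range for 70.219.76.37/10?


Network: 70.192.0.0
Broadcast: 70.255.255.255
First usable = network + 1
Last usable = broadcast - 1
Range: 70.192.0.1 to 70.255.255.254


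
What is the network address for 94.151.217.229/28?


IP:   01011110.10010111.11011001.11100101
Mask: 11111111.11111111.11111111.11110000
AND operation:
Net:  01011110.10010111.11011001.11100000
Network: 94.151.217.224/28


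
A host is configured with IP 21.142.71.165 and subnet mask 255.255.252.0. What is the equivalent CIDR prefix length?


Binary: 11111111.11111111.11111100.00000000
Count leading 1s
Prefix: /22


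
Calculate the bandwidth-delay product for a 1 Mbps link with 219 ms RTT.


BDP = bandwidth * RTT
= 1 Mbps * 219 ms
= 1 * 1e6 * 219 / 1000 bits
= 219000 bits
= 27375 bytes
= 26.7334 KB
BDP = 219000 bits (27375 bytes)


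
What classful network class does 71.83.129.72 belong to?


First octet: 71
Binary: 01000111
0xxxxxxx -> Class A (1-126)
Class A, default mask 255.0.0.0 (/8)


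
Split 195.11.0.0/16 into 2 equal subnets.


New prefix = 16 + 1 = 17
Each subnet has 32768 addresses
  195.11.0.0/17
  195.11.128.0/17
Subnets: 195.11.0.0/17, 195.11.128.0/17


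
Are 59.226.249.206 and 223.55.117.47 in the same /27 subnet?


Mask: 255.255.255.224
59.226.249.206 AND mask = 59.226.249.192
223.55.117.47 AND mask = 223.55.117.32
No, different subnets (59.226.249.192 vs 223.55.117.32)


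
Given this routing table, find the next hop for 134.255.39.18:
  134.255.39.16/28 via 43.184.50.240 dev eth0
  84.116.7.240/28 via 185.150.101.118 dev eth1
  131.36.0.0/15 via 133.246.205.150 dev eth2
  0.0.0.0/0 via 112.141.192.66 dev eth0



Longest prefix match for 134.255.39.18:
  /28 134.255.39.16: MATCH
  /28 84.116.7.240: no
  /15 131.36.0.0: no
  /0 0.0.0.0: MATCH
Selected: next-hop 43.184.50.240 via eth0 (matched /28)


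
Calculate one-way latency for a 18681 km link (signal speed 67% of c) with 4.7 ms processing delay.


Speed = 0.67 * 3e5 km/s = 201000 km/s
Propagation delay = 18681 / 201000 = 0.0929 s = 92.9403 ms
Processing delay = 4.7 ms
Total one-way latency = 97.6403 ms


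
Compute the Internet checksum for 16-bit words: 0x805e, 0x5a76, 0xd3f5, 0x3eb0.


Sum all words (with carry folding):
+ 0x805e = 0x805e
+ 0x5a76 = 0xdad4
+ 0xd3f5 = 0xaeca
+ 0x3eb0 = 0xed7a
One's complement: ~0xed7a
Checksum = 0x1285


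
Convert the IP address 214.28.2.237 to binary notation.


214 = 11010110
28 = 00011100
2 = 00000010
237 = 11101101
Binary: 11010110.00011100.00000010.11101101


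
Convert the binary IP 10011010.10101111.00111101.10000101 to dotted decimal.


10011010 = 154
10101111 = 175
00111101 = 61
10000101 = 133
IP: 154.175.61.133


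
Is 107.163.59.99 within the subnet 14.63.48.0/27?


Subnet network: 14.63.48.0
Test IP AND mask: 107.163.59.96
No, 107.163.59.99 is not in 14.63.48.0/27


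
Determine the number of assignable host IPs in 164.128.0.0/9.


Host bits = 32 - 9 = 23
Total addresses = 2^23 = 8388608
Usable = total - 2 (network and broadcast)
Usable hosts: 8388606


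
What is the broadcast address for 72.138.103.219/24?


Network: 72.138.103.0/24
Host bits = 8
Set all host bits to 1:
Broadcast: 72.138.103.255


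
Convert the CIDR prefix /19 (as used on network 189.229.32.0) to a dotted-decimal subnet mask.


/19 means 19 network bits, 13 host bits
Binary: 11111111111111111110000000000000
Mask: 255.255.224.0


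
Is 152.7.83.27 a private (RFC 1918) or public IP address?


RFC 1918 private ranges:
  10.0.0.0/8 (10.0.0.0 - 10.255.255.255)
  172.16.0.0/12 (172.16.0.0 - 172.31.255.255)
  192.168.0.0/16 (192.168.0.0 - 192.168.255.255)
Public (not in any RFC 1918 range)


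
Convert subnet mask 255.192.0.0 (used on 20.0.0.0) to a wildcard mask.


Subnet mask: 255.192.0.0
Wildcard = 255.255.255.255 - subnet mask
255 - 255 = 0
255 - 192 = 63
255 - 0 = 255
255 - 0 = 255
Wildcard: 0.63.255.255


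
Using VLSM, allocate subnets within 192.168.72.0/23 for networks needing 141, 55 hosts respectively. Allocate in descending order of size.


141 hosts -> /24 (254 usable): 192.168.72.0/24
55 hosts -> /26 (62 usable): 192.168.73.0/26
Allocation: 192.168.72.0/24 (141 hosts, 254 usable); 192.168.73.0/26 (55 hosts, 62 usable)


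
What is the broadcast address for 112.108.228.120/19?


Network: 112.108.224.0/19
Host bits = 13
Set all host bits to 1:
Broadcast: 112.108.255.255


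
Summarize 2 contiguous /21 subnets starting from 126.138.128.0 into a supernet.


Original prefix: /21
Number of subnets: 2 = 2^1
New prefix = 21 - 1 = 20
Supernet: 126.138.128.0/20


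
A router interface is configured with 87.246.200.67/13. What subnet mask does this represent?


/13 means 13 network bits, 19 host bits
Binary: 11111111111110000000000000000000
Mask: 255.248.0.0


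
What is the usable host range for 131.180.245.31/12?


Network: 131.176.0.0
Broadcast: 131.191.255.255
First usable = network + 1
Last usable = broadcast - 1
Range: 131.176.0.1 to 131.191.255.254


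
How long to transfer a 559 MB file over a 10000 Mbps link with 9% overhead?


Effective throughput = 10000 * (1 - 9/100) = 9100 Mbps
File size in Mb = 559 * 8 = 4472 Mb
Time = 4472 / 9100
Time = 0.4914 seconds
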